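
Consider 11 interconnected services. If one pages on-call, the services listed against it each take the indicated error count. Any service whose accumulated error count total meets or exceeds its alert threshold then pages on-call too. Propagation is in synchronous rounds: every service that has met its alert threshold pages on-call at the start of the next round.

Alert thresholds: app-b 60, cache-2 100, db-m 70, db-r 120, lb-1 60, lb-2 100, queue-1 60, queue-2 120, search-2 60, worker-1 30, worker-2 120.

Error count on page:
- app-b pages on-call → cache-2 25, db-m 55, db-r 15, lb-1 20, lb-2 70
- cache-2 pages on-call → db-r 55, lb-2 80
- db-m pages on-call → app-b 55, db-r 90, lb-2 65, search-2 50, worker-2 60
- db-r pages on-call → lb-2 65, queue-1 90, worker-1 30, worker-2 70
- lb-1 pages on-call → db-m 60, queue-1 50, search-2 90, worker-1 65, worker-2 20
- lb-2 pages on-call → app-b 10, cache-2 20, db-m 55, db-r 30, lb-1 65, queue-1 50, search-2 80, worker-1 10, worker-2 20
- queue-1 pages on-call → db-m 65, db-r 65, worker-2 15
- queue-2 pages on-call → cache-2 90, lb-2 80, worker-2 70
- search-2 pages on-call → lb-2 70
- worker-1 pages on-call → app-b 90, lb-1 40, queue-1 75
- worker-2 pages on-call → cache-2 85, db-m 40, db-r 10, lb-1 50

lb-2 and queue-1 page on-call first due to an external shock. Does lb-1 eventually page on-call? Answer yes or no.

yes

Round 1 — lb-2, queue-1 page on-call (initial).
  app-b: +10 → 10 < 60
  cache-2: +20 → 20 < 100
  db-m: +55+65 → 120 ≥ 70
  db-r: +30+65 → 95 < 120
  lb-1: +65 → 65 ≥ 60
  search-2: +80 → 80 ≥ 60
  worker-1: +10 → 10 < 30
  worker-2: +20+15 → 35 < 120
Round 2 — db-m, lb-1, search-2 page on-call.
  app-b: +55 → 65 ≥ 60
  db-r: +90 → 185 ≥ 120
  worker-1: +65 → 75 ≥ 30
  worker-2: +60+20 → 115 < 120
Round 3 — app-b, db-r, worker-1 page on-call.
  cache-2: +25 → 45 < 100
  worker-2: +70 → 185 ≥ 120
Round 4 — worker-2 pages on-call.
  cache-2: +85 → 130 ≥ 100
Round 5 — cache-2 pages on-call.
No further pages.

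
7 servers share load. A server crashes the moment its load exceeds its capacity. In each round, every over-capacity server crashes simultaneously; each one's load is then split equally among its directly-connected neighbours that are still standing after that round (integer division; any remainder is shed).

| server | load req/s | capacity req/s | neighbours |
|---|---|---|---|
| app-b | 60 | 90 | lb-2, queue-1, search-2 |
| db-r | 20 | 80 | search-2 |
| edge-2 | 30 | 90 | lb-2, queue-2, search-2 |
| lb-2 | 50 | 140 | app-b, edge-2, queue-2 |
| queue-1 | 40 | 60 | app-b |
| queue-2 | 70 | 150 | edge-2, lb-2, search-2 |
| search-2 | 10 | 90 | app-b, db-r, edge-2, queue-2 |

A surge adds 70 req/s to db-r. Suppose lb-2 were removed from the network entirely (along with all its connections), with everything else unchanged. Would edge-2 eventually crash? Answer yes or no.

With lb-2 removed:
Round 1 — db-r at 90 > 80. db-r crashes.
  db-r sheds 90 req/s to search-2: 90 each.
    search-2: 10+90 = 100 > 90
Round 2 — search-2 crashes.
  search-2 sheds 100 req/s to app-b, edge-2, queue-2: 33 each (1 lost).
    app-b: 60+33 = 93 > 90
    edge-2: 30+33 = 63 ≤ 90
    queue-2: 70+33 = 103 ≤ 150
Round 3 — app-b crashes.
  app-b sheds 93 req/s to queue-1: 93 each.
    queue-1: 40+93 = 133 > 60
Round 4 — queue-1 crashes.
  queue-1 sheds 133 req/s: no online neighbours, lost.
No further crashes.

no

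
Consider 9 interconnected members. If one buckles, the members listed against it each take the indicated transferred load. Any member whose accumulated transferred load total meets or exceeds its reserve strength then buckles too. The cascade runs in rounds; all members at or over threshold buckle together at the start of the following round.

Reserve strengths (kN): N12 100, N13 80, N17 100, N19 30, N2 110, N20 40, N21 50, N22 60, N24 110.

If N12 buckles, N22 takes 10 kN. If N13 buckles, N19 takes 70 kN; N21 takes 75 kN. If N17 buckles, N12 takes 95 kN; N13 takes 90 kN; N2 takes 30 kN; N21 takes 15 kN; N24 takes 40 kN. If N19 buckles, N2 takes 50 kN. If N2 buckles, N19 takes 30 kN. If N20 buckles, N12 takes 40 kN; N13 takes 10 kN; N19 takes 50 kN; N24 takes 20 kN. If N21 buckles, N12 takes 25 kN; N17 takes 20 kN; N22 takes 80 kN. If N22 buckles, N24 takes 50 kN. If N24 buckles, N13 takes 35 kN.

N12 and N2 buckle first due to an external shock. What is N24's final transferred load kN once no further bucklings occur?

Round 1 — N12, N2 buckle (initial).
  N19: +30 → 30 ≥ 30
  N22: +10 → 10 < 60
Round 2 — N19 buckles.
No further bucklings.

0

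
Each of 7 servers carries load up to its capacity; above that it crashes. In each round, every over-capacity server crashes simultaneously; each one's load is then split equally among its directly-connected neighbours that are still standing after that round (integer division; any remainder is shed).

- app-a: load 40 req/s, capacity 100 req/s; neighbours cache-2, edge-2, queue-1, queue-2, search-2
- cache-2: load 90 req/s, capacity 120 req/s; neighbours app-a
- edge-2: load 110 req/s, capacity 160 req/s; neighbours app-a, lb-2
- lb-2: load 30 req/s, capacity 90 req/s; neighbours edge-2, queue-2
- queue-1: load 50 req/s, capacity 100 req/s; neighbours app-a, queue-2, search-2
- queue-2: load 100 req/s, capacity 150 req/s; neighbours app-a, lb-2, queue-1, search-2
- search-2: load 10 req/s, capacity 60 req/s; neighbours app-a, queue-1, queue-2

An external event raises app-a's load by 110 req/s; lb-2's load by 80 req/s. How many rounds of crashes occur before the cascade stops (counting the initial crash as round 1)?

Round 1 — app-a at 150 > 100; lb-2 at 110 > 90. app-a, lb-2 crash.
  app-a sheds 150 req/s to cache-2, edge-2, queue-1, queue-2, search-2: 30 each.
    cache-2: 90+30 = 120 ≤ 120
    edge-2: 110+30 = 140 ≤ 160
    queue-1: 50+30 = 80 ≤ 100
    queue-2: 100+30 = 130 ≤ 150
    search-2: 10+30 = 40 ≤ 60
  lb-2 sheds 110 req/s to edge-2, queue-2: 55 each.
    edge-2: 140+55 = 195 > 160
    queue-2: 130+55 = 185 > 150
Round 2 — edge-2, queue-2 crash.
  edge-2 sheds 195 req/s: no online neighbours, lost.
  queue-2 sheds 185 req/s to queue-1, search-2: 92 each (1 lost).
    queue-1: 80+92 = 172 > 100
    search-2: 40+92 = 132 > 60
Round 3 — queue-1, search-2 crash.
  queue-1 sheds 172 req/s: no online neighbours, lost.
  search-2 sheds 132 req/s: no online neighbours, lost.
No further crashes.

3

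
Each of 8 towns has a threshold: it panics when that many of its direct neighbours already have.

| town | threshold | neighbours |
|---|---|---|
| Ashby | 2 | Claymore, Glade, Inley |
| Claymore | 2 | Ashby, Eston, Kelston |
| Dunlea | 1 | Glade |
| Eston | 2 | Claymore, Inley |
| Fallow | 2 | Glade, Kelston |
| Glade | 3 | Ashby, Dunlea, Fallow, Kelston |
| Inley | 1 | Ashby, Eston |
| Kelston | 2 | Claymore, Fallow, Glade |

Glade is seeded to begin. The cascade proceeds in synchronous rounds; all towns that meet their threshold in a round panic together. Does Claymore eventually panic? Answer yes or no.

Round 1 — Glade panics (initial).
Round 2 — checking thresholds:
  Ashby: 1 of 3 neighbours < 2, below threshold.
  Dunlea: 1 of 1 neighbours ≥ 1, panics.
  Fallow: 1 of 2 neighbours < 2, below threshold.
  Kelston: 1 of 3 neighbours < 2, below threshold.
Round 3 — no new panics; cascade stops.

no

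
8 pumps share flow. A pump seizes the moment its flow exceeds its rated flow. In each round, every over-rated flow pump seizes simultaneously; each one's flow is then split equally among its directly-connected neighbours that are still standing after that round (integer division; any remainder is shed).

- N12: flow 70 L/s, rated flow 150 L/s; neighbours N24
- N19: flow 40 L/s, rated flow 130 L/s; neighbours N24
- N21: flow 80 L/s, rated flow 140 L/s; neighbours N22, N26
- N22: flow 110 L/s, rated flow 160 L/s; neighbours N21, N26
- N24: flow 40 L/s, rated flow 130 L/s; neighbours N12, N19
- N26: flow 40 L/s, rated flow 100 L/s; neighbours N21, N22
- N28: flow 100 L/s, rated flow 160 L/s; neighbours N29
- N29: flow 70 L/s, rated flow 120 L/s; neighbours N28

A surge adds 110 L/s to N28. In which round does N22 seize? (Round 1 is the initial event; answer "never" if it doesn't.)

Round 1 — N28 at 210 > 160. N28 seizes.
  N28 sheds 210 L/s to N29: 210 each.
    N29: 70+210 = 280 > 120
Round 2 — N29 seizes.
  N29 sheds 280 L/s: no online neighbours, lost.
No further seizures.

never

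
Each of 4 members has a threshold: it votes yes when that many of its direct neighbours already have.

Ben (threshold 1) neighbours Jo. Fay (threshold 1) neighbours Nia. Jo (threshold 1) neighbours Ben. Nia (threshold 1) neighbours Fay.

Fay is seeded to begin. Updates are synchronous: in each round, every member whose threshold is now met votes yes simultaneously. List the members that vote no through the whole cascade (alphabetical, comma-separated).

Round 1 — Fay votes yes (initial).
Round 2 — checking thresholds:
  Nia: 1 of 1 neighbours ≥ 1, votes yes.
Round 3 — no new yes votes; cascade stops.

Ben, Jo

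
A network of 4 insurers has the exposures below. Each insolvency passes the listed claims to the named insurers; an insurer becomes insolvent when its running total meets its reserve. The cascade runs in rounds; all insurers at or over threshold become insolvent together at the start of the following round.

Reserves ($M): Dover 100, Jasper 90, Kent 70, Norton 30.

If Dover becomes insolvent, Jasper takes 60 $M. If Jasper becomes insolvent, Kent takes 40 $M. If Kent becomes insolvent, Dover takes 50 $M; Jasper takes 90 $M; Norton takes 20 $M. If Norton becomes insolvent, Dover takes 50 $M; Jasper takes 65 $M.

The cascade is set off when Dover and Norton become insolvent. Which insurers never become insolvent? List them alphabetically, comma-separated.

Round 1 — Dover, Norton become insolvent (initial).
  Jasper: +60+65 → 125 ≥ 90
Round 2 — Jasper becomes insolvent.
  Kent: +40 → 40 < 70
No further insolvencies.

Kent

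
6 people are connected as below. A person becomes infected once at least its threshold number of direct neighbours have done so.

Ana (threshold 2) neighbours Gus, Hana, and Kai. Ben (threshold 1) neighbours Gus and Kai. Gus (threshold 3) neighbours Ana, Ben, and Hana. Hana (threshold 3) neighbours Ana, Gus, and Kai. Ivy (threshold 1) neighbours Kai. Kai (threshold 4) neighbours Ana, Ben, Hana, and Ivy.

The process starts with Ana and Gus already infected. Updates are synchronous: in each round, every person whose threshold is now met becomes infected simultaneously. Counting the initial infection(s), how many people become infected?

Round 1 — Ana, Gus become infected (initial).
Round 2 — checking thresholds:
  Ben: 1 of 2 neighbours ≥ 1, becomes infected.
  Hana: 2 of 3 neighbours < 3, not yet.
  Kai: 1 of 4 neighbours < 4, not yet.
Round 3 — no new infections; cascade stops.

3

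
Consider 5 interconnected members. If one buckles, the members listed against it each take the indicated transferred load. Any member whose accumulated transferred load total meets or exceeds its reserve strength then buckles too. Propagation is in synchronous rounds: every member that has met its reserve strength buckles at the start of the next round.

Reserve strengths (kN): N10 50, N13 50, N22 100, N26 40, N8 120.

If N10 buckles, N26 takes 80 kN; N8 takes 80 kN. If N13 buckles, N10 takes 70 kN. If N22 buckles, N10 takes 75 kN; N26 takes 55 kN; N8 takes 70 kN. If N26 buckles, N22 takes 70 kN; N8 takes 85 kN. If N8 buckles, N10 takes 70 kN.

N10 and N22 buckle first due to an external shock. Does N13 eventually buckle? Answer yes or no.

Round 1 — N10, N22 buckle (initial).
  N26: +80+55 → 135 ≥ 40
  N8: +80+70 → 150 ≥ 120
Round 2 — N26, N8 buckle.
No further bucklings.

no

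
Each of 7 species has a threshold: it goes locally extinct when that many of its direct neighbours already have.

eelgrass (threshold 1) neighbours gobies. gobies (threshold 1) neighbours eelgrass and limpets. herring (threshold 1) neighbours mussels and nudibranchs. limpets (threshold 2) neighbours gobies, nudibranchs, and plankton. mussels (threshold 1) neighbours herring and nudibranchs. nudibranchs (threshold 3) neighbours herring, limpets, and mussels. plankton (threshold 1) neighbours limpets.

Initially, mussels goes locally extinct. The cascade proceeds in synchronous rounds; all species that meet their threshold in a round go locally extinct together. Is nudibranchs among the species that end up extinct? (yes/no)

Round 1 — mussels goes locally extinct (initial).
Round 2 — checking thresholds:
  herring: 1 of 2 neighbours ≥ 1, goes locally extinct.
  nudibranchs: 1 of 3 neighbours < 3, below threshold.
Round 3 — no new extinctions; cascade stops.

no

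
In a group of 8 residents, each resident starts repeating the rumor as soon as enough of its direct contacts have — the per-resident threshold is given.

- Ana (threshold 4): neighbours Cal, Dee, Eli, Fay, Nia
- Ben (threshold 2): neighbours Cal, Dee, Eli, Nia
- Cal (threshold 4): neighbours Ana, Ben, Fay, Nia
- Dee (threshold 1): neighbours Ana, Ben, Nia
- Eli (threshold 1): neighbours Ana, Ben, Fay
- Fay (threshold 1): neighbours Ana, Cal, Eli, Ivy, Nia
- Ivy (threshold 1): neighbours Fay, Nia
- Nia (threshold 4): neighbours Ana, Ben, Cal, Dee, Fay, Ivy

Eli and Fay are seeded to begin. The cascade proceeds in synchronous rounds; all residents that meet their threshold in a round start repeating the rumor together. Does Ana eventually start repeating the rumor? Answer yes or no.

Round 1 — Eli, Fay start repeating the rumor (initial).
Round 2 — checking thresholds:
  Ana: 2 of 5 neighbours < 4, holds.
  Ben: 1 of 4 neighbours < 2, holds.
  Cal: 1 of 4 neighbours < 4, holds.
  Ivy: 1 of 2 neighbours ≥ 1, starts repeating the rumor.
  Nia: 1 of 6 neighbours < 4, holds.
Round 3 — no new spreads; cascade stops.

no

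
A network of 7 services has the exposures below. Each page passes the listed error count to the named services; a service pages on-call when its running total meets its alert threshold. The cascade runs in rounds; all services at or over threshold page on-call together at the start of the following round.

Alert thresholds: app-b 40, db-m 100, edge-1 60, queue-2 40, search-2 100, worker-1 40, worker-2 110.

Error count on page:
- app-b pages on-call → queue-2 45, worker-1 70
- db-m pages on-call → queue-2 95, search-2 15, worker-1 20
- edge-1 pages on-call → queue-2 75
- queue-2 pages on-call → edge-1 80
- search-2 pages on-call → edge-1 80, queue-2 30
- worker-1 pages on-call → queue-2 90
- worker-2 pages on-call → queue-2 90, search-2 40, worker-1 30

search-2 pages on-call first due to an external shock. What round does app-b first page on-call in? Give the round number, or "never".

Round 1 — search-2 pages on-call (initial).
  edge-1: +80 → 80 ≥ 60
  queue-2: +30 → 30 < 40
Round 2 — edge-1 pages on-call.
  queue-2: +75 → 105 ≥ 40
Round 3 — queue-2 pages on-call.
No further pages.

never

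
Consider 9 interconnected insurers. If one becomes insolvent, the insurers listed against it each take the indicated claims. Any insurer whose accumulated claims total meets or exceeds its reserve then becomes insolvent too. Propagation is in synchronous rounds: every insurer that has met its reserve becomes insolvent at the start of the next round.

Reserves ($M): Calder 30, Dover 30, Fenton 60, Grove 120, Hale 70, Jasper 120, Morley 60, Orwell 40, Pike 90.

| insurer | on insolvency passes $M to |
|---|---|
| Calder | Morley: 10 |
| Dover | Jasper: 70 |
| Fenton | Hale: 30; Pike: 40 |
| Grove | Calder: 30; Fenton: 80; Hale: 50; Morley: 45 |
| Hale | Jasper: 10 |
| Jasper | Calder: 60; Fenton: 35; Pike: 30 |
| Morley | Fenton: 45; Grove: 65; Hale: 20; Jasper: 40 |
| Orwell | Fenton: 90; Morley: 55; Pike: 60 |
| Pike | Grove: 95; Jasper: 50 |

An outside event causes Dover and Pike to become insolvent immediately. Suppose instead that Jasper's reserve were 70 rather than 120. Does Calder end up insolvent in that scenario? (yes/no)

yes

With Jasper's reserve at 70:
Round 1 — Dover, Pike become insolvent (initial).
  Grove: +95 → 95 < 120
  Jasper: +70+50 → 120 ≥ 70
Round 2 — Jasper becomes insolvent.
  Calder: +60 → 60 ≥ 30
  Fenton: +35 → 35 < 60
Round 3 — Calder becomes insolvent.
  Morley: +10 → 10 < 60
No further insolvencies.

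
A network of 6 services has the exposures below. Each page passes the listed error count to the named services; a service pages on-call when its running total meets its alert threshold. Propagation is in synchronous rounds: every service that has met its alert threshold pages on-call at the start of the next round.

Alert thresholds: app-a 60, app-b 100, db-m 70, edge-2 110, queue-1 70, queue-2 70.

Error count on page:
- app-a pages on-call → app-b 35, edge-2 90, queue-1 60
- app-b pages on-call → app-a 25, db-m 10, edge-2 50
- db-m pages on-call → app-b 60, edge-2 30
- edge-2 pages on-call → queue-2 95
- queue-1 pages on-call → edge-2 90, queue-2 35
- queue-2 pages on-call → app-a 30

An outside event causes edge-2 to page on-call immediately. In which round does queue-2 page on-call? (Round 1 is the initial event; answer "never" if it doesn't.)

Round 1 — edge-2 pages on-call (initial).
  queue-2: +95 → 95 ≥ 70
Round 2 — queue-2 pages on-call.
  app-a: +30 → 30 < 60
No further pages.

2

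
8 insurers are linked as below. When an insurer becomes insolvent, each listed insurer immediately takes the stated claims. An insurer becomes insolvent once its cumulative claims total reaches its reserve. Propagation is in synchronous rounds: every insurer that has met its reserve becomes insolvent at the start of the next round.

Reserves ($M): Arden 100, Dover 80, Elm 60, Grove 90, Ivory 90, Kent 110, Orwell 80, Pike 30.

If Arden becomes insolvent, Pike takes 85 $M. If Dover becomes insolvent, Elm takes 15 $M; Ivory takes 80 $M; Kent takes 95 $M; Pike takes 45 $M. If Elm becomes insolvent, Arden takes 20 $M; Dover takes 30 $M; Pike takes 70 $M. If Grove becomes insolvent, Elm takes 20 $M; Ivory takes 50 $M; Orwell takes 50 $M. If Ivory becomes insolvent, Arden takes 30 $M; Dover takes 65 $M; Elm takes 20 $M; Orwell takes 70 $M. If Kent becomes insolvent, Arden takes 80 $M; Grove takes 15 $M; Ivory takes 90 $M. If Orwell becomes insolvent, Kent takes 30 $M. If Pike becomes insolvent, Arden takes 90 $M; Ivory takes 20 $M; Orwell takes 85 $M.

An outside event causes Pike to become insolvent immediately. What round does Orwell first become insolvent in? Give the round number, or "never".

2

Round 1 — Pike becomes insolvent (initial).
  Arden: +90 → 90 < 100
  Ivory: +20 → 20 < 90
  Orwell: +85 → 85 ≥ 80
Round 2 — Orwell becomes insolvent.
  Kent: +30 → 30 < 110
No further insolvencies.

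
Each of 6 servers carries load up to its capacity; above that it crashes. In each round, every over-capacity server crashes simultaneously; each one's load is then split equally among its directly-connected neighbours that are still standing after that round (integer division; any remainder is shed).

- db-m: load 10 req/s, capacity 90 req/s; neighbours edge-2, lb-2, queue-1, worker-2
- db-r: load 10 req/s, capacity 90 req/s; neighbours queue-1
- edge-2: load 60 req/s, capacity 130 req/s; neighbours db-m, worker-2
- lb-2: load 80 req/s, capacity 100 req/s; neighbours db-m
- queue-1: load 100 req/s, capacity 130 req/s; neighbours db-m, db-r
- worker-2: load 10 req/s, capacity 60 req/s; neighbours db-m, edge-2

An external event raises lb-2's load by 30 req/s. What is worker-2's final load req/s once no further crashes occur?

Round 1 — lb-2 at 110 > 100. lb-2 crashes.
  lb-2 sheds 110 req/s to db-m: 110 each.
    db-m: 10+110 = 120 > 90
Round 2 — db-m crashes.
  db-m sheds 120 req/s to edge-2, queue-1, worker-2: 40 each.
    edge-2: 60+40 = 100 ≤ 130
    queue-1: 100+40 = 140 > 130
    worker-2: 10+40 = 50 ≤ 60
Round 3 — queue-1 crashes.
  queue-1 sheds 140 req/s to db-r: 140 each.
    db-r: 10+140 = 150 > 90
Round 4 — db-r crashes.
  db-r sheds 150 req/s: no online neighbours, lost.
No further crashes.

50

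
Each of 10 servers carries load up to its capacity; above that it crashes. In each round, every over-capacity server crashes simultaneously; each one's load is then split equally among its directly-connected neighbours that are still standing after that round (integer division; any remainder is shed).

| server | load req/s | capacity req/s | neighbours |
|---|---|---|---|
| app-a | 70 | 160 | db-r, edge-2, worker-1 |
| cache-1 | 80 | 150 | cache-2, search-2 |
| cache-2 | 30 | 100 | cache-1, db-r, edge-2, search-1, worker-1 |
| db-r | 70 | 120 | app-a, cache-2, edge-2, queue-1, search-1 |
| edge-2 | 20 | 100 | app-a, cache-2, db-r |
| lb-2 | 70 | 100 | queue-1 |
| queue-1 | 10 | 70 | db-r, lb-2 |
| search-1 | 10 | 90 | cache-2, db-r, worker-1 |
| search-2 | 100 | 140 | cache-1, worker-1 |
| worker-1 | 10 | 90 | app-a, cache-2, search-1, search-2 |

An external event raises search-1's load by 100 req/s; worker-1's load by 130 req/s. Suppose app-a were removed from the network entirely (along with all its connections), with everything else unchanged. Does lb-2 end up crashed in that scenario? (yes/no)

yes

With app-a removed:
Round 1 — search-1 at 110 > 90; worker-1 at 140 > 90. search-1, worker-1 crash.
  search-1 sheds 110 req/s to cache-2, db-r: 55 each.
    cache-2: 30+55 = 85 ≤ 100
    db-r: 70+55 = 125 > 120
  worker-1 sheds 140 req/s to cache-2, search-2: 70 each.
    cache-2: 85+70 = 155 > 100
    search-2: 100+70 = 170 > 140
Round 2 — cache-2, db-r, search-2 crash.
  cache-2 sheds 155 req/s to cache-1, edge-2: 77 each (1 lost).
    cache-1: 80+77 = 157 > 150
    edge-2: 20+77 = 97 ≤ 100
  db-r sheds 125 req/s to edge-2, queue-1: 62 each (1 lost).
    edge-2: 97+62 = 159 > 100
    queue-1: 10+62 = 72 > 70
  search-2 sheds 170 req/s to cache-1: 170 each.
    cache-1: 157+170 = 327 > 150
Round 3 — cache-1, edge-2, queue-1 crash.
  cache-1 sheds 327 req/s: no online neighbours, lost.
  edge-2 sheds 159 req/s: no online neighbours, lost.
  queue-1 sheds 72 req/s to lb-2: 72 each.
    lb-2: 70+72 = 142 > 100
Round 4 — lb-2 crashes.
  lb-2 sheds 142 req/s: no online neighbours, lost.
No further crashes.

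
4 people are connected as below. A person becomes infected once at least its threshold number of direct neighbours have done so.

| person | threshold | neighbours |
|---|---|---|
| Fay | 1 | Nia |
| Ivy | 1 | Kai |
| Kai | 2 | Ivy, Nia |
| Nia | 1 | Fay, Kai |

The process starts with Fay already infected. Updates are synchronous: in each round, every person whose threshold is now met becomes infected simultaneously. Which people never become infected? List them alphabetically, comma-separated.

Round 1 — Fay becomes infected (initial).
Round 2 — checking thresholds:
  Nia: 1 of 2 neighbours ≥ 1, becomes infected.
Round 3 — no new infections; cascade stops.

Ivy, Kai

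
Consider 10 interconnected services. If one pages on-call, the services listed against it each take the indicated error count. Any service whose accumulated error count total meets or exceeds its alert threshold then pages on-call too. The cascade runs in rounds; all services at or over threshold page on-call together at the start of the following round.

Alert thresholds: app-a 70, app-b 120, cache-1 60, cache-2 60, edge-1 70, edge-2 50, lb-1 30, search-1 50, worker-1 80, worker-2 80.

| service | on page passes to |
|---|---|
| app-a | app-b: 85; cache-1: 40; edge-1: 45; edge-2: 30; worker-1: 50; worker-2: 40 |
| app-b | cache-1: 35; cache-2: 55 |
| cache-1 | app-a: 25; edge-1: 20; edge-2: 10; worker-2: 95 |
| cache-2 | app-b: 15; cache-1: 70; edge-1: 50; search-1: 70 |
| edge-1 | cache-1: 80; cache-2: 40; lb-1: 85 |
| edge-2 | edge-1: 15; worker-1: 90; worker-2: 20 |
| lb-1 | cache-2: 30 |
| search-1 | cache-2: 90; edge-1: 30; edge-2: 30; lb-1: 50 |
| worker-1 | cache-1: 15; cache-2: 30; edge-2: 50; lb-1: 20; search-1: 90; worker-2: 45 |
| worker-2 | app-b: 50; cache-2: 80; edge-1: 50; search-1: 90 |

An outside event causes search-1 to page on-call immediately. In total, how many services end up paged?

Round 1 — search-1 pages on-call (initial).
  cache-2: +90 → 90 ≥ 60
  edge-1: +30 → 30 < 70
  edge-2: +30 → 30 < 50
  lb-1: +50 → 50 ≥ 30
Round 2 — cache-2, lb-1 page on-call.
  app-b: +15 → 15 < 120
  cache-1: +70 → 70 ≥ 60
  edge-1: +50 → 80 ≥ 70
Round 3 — cache-1, edge-1 page on-call.
  app-a: +25 → 25 < 70
  edge-2: +10 → 40 < 50
  worker-2: +95 → 95 ≥ 80
Round 4 — worker-2 pages on-call.
  app-b: +50 → 65 < 120
No further pages.

6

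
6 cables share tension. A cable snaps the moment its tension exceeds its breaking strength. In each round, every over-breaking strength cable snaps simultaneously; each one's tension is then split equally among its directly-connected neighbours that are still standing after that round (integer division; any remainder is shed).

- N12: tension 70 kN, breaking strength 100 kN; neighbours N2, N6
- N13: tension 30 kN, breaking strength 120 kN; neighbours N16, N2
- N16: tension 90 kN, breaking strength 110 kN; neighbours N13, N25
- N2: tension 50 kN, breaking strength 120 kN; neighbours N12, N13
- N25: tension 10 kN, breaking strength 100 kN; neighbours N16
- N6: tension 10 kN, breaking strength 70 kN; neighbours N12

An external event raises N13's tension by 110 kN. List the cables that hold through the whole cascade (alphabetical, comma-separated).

N12, N2, N6

Round 1 — N13 at 140 > 120. N13 snaps.
  N13 sheds 140 kN to N16, N2: 70 each.
    N16: 90+70 = 160 > 110
    N2: 50+70 = 120 ≤ 120
Round 2 — N16 snaps.
  N16 sheds 160 kN to N25: 160 each.
    N25: 10+160 = 170 > 100
Round 3 — N25 snaps.
  N25 sheds 170 kN: no online neighbours, lost.
No further breaks.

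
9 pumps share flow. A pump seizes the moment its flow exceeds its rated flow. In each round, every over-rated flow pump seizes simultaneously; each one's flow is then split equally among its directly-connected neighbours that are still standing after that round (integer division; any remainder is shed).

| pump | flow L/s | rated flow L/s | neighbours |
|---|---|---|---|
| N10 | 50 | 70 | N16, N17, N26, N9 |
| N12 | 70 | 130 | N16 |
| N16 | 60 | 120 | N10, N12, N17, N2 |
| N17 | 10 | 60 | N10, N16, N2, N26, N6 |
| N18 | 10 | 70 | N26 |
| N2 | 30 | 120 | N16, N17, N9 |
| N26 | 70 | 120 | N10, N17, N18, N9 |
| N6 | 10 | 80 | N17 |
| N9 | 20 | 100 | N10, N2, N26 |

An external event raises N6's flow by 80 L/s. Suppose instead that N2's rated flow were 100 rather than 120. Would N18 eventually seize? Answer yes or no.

no

With N2's rated flow at 100:
Round 1 — N6 at 90 > 80. N6 seizes.
  N6 sheds 90 L/s to N17: 90 each.
    N17: 10+90 = 100 > 60
Round 2 — N17 seizes.
  N17 sheds 100 L/s to N10, N16, N2, N26: 25 each.
    N10: 50+25 = 75 > 70
    N16: 60+25 = 85 ≤ 120
    N2: 30+25 = 55 ≤ 100
    N26: 70+25 = 95 ≤ 120
Round 3 — N10 seizes.
  N10 sheds 75 L/s to N16, N26, N9: 25 each.
    N16: 85+25 = 110 ≤ 120
    N26: 95+25 = 120 ≤ 120
    N9: 20+25 = 45 ≤ 100
No further seizures.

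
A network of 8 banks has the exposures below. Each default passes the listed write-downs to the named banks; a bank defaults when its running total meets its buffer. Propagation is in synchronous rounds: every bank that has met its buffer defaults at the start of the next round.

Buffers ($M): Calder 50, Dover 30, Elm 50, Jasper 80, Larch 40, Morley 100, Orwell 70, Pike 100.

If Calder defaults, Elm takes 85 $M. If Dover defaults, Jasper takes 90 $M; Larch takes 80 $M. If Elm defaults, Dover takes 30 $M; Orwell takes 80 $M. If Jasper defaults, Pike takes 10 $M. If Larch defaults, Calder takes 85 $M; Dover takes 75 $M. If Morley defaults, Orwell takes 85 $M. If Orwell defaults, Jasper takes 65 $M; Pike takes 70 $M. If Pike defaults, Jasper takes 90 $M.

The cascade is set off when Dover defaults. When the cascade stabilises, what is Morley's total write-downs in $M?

Round 1 — Dover defaults (initial).
  Jasper: +90 → 90 ≥ 80
  Larch: +80 → 80 ≥ 40
Round 2 — Jasper, Larch default.
  Calder: +85 → 85 ≥ 50
  Pike: +10 → 10 < 100
Round 3 — Calder defaults.
  Elm: +85 → 85 ≥ 50
Round 4 — Elm defaults.
  Orwell: +80 → 80 ≥ 70
Round 5 — Orwell defaults.
  Pike: +70 → 80 < 100
No further defaults.

0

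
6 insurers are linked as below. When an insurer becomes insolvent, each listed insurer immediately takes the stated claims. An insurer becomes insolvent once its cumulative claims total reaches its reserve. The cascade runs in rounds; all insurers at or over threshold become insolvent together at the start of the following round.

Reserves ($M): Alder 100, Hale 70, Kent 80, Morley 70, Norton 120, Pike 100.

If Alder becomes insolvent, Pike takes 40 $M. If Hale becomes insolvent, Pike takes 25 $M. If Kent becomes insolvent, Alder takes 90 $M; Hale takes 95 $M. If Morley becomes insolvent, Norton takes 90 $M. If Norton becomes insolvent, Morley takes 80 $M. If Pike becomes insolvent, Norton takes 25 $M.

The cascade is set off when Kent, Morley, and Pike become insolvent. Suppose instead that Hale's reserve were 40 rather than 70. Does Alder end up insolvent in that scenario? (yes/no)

no

With Hale's reserve at 40:
Round 1 — Kent, Morley, Pike become insolvent (initial).
  Alder: +90 → 90 < 100
  Hale: +95 → 95 ≥ 40
  Norton: +90+25 → 115 < 120
Round 2 — Hale becomes insolvent.
No further insolvencies.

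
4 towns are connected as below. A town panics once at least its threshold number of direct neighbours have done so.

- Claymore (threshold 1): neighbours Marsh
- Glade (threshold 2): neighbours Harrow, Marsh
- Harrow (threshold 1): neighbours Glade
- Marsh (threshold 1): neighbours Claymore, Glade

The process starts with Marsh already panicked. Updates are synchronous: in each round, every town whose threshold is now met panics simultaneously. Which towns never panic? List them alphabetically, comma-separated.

Round 1 — Marsh panics (initial).
Round 2 — checking thresholds:
  Claymore: 1 of 1 neighbours ≥ 1, panics.
  Glade: 1 of 2 neighbours < 2, not yet.
Round 3 — no new panics; cascade stops.

Glade, Harrow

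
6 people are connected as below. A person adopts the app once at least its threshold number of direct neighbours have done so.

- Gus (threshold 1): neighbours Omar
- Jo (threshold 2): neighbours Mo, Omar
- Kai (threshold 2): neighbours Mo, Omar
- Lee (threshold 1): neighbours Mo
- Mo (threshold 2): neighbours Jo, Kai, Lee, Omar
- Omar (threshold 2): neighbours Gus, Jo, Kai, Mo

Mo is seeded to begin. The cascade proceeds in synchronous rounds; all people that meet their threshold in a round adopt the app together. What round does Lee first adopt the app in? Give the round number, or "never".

Round 1 — Mo adopts the app (initial).
Round 2 — checking thresholds:
  Jo: 1 of 2 neighbours < 2, below threshold.
  Kai: 1 of 2 neighbours < 2, below threshold.
  Lee: 1 of 1 neighbours ≥ 1, adopts the app.
  Omar: 1 of 4 neighbours < 2, below threshold.
Round 3 — no new adoptions; cascade stops.

2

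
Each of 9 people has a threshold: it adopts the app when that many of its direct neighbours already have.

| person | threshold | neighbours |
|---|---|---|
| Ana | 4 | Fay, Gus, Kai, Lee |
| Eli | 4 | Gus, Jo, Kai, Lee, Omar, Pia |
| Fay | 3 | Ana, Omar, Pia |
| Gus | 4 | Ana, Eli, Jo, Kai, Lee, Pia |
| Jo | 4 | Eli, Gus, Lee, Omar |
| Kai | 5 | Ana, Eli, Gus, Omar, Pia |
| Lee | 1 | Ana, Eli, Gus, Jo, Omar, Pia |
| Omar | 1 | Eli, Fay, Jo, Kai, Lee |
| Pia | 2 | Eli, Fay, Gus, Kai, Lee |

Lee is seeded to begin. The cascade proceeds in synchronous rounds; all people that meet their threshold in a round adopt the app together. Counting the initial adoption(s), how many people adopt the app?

2

Round 1 — Lee adopts the app (initial).
Round 2 — checking thresholds:
  Ana: 1 of 4 neighbours < 4, holds.
  Eli: 1 of 6 neighbours < 4, holds.
  Gus: 1 of 6 neighbours < 4, holds.
  Jo: 1 of 4 neighbours < 4, holds.
  Omar: 1 of 5 neighbours ≥ 1, adopts the app.
  Pia: 1 of 5 neighbours < 2, holds.
Round 3 — no new adoptions; cascade stops.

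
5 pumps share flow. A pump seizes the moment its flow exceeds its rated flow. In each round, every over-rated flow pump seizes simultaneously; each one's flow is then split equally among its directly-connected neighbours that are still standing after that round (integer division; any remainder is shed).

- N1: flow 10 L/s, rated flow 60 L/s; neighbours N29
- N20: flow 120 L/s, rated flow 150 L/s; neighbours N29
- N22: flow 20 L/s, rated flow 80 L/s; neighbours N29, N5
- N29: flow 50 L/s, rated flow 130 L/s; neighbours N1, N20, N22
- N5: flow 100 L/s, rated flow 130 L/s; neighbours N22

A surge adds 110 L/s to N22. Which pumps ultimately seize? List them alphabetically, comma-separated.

Round 1 — N22 at 130 > 80. N22 seizes.
  N22 sheds 130 L/s to N29, N5: 65 each.
    N29: 50+65 = 115 ≤ 130
    N5: 100+65 = 165 > 130
Round 2 — N5 seizes.
  N5 sheds 165 L/s: no online neighbours, lost.
No further seizures.

N22, N5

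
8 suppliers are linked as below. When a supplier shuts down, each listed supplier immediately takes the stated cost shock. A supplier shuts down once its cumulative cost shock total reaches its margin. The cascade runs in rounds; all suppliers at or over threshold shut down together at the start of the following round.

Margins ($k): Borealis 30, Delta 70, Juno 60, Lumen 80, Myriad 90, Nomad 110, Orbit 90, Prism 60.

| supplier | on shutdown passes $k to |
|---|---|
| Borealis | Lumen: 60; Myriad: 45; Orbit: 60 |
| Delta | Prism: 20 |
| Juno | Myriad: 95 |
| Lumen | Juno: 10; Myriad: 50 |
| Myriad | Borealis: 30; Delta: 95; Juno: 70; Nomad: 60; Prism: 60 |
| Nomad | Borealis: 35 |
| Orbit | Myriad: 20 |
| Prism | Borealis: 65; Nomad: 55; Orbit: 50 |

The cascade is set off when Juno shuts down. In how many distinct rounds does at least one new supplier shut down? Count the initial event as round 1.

4

Round 1 — Juno shuts down (initial).
  Myriad: +95 → 95 ≥ 90
Round 2 — Myriad shuts down.
  Borealis: +30 → 30 ≥ 30
  Delta: +95 → 95 ≥ 70
  Nomad: +60 → 60 < 110
  Prism: +60 → 60 ≥ 60
Round 3 — Borealis, Delta, Prism shut down.
  Lumen: +60 → 60 < 80
  Nomad: +55 → 115 ≥ 110
  Orbit: +60+50 → 110 ≥ 90
Round 4 — Nomad, Orbit shut down.
No further shutdowns.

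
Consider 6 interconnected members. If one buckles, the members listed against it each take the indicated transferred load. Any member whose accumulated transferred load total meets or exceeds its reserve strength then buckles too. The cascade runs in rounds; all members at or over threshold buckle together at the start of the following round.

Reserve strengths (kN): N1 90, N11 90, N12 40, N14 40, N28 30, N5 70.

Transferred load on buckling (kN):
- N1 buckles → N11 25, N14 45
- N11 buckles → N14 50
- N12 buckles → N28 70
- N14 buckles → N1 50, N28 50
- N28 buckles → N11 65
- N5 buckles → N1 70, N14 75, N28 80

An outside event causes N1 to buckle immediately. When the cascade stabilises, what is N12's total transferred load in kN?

Round 1 — N1 buckles (initial).
  N11: +25 → 25 < 90
  N14: +45 → 45 ≥ 40
Round 2 — N14 buckles.
  N28: +50 → 50 ≥ 30
Round 3 — N28 buckles.
  N11: +65 → 90 ≥ 90
Round 4 — N11 buckles.
No further bucklings.

0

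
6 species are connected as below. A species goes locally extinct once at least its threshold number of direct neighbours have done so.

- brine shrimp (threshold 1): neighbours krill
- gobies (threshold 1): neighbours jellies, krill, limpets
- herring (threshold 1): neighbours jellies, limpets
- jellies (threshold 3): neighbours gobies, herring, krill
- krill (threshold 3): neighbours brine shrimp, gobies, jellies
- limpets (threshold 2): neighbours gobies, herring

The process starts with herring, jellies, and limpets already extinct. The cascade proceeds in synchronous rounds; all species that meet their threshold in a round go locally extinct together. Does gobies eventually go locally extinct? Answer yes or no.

yes

Round 1 — herring, jellies, limpets go locally extinct (initial).
Round 2 — checking thresholds:
  gobies: 2 of 3 neighbours ≥ 1, goes locally extinct.
  krill: 1 of 3 neighbours < 3, below threshold.
Round 3 — no new extinctions; cascade stops.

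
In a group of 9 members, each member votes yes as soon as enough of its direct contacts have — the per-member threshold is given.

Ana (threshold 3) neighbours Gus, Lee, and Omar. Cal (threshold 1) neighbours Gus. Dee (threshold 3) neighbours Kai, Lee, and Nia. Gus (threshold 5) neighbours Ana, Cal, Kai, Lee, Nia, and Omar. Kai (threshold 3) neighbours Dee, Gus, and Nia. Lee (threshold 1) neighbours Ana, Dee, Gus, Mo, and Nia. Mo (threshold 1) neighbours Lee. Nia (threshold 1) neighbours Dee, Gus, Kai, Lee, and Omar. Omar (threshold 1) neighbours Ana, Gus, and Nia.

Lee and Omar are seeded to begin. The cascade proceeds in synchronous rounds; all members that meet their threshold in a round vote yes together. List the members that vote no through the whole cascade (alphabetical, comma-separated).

Ana, Cal, Dee, Gus, Kai

Round 1 — Lee, Omar vote yes (initial).
Round 2 — checking thresholds:
  Ana: 2 of 3 neighbours < 3, holds.
  Dee: 1 of 3 neighbours < 3, holds.
  Gus: 2 of 6 neighbours < 5, holds.
  Mo: 1 of 1 neighbours ≥ 1, votes yes.
  Nia: 2 of 5 neighbours ≥ 1, votes yes.
Round 3 — no new yes votes; cascade stops.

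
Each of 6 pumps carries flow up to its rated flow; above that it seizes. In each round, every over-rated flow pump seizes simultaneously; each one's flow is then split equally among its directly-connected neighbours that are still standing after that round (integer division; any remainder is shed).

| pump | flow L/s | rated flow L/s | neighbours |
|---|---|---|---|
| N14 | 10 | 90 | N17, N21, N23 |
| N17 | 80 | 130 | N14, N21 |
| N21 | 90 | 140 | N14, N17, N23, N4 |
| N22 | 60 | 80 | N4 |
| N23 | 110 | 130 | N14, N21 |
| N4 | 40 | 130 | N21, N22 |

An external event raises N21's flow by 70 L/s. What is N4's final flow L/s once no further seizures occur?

80

Round 1 — N21 at 160 > 140. N21 seizes.
  N21 sheds 160 L/s to N14, N17, N23, N4: 40 each.
    N14: 10+40 = 50 ≤ 90
    N17: 80+40 = 120 ≤ 130
    N23: 110+40 = 150 > 130
    N4: 40+40 = 80 ≤ 130
Round 2 — N23 seizes.
  N23 sheds 150 L/s to N14: 150 each.
    N14: 50+150 = 200 > 90
Round 3 — N14 seizes.
  N14 sheds 200 L/s to N17: 200 each.
    N17: 120+200 = 320 > 130
Round 4 — N17 seizes.
  N17 sheds 320 L/s: no online neighbours, lost.
No further seizures.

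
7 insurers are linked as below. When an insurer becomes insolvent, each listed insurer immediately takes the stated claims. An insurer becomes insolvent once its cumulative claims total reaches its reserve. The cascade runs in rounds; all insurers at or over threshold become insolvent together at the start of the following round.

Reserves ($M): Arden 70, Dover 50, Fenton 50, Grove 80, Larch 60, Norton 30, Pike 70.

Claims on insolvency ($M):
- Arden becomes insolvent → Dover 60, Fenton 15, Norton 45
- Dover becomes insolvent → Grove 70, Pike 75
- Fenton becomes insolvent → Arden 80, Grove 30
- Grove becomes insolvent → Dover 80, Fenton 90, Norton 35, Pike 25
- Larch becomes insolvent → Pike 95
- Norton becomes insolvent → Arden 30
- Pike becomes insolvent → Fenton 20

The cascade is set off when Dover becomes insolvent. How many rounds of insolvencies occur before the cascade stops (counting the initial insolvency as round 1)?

Round 1 — Dover becomes insolvent (initial).
  Grove: +70 → 70 < 80
  Pike: +75 → 75 ≥ 70
Round 2 — Pike becomes insolvent.
  Fenton: +20 → 20 < 50
No further insolvencies.

2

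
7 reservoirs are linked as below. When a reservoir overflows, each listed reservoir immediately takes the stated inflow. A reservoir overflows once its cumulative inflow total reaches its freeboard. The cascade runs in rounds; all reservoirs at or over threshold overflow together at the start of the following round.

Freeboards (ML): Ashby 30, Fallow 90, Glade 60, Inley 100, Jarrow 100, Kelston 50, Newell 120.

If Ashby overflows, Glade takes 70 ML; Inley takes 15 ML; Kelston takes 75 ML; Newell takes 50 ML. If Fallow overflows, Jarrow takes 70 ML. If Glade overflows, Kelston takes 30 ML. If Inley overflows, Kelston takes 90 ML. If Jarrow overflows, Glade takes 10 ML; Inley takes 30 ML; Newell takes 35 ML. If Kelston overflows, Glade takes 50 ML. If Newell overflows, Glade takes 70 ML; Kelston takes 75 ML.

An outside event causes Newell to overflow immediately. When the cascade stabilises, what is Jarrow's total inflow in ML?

Round 1 — Newell overflows (initial).
  Glade: +70 → 70 ≥ 60
  Kelston: +75 → 75 ≥ 50
Round 2 — Glade, Kelston overflow.
No further overflows.

0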